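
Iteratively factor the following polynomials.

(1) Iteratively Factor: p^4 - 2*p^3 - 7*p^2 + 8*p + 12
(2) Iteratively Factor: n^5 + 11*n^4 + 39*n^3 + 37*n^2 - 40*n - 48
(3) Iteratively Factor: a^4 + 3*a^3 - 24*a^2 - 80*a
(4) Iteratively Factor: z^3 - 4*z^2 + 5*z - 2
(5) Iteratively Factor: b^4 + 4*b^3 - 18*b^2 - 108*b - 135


(1) = (p - 3)*(p^3 + p^2 - 4*p - 4) = (p - 3)*(p + 1)*(p^2 - 4) = (p - 3)*(p - 2)*(p + 1)*(p + 2)
(2) = (n + 1)*(n^4 + 10*n^3 + 29*n^2 + 8*n - 48) = (n - 1)*(n + 1)*(n^3 + 11*n^2 + 40*n + 48) = (n - 1)*(n + 1)*(n + 3)*(n^2 + 8*n + 16) = (n - 1)*(n + 1)*(n + 3)*(n + 4)*(n + 4)
(3) = (a + 4)*(a^3 - a^2 - 20*a) = a*(a + 4)*(a^2 - a - 20) = a*(a + 4)^2*(a - 5)
(4) = (z - 1)*(z^2 - 3*z + 2) = (z - 2)*(z - 1)*(z - 1)
(5) = (b + 3)*(b^3 + b^2 - 21*b - 45) = (b - 5)*(b + 3)*(b^2 + 6*b + 9) = (b - 5)*(b + 3)^2*(b + 3)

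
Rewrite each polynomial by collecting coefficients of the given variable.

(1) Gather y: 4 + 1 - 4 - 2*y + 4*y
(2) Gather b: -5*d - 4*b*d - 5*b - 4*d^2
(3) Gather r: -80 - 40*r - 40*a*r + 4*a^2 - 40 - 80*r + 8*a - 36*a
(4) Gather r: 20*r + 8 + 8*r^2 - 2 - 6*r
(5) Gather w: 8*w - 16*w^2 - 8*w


(1) = 2*y + 1
(2) = b*(-4*d - 5) - 4*d^2 - 5*d
(3) = 4*a^2 - 28*a + r*(-40*a - 120) - 120
(4) = 8*r^2 + 14*r + 6
(5) = -16*w^2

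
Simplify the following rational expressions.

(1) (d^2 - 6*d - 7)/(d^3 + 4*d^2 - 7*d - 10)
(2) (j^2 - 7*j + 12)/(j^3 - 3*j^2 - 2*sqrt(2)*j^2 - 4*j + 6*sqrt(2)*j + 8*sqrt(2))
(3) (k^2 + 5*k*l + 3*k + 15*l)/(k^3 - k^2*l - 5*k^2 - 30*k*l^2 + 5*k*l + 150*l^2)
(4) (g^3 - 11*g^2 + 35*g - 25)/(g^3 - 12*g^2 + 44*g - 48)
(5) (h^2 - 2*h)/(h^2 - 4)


(1) = (d - 7)/(d^2 + 3*d - 10)
(2) = (j - 3)/(j^2 + j*(1 - 2*sqrt(2)) - 2*sqrt(2))
(3) = (k + 3)/(k^2 - 6*k*l - 5*k + 30*l)
(4) = (g^3 - 11*g^2 + 35*g - 25)/(g^3 - 12*g^2 + 44*g - 48)
(5) = h/(h + 2)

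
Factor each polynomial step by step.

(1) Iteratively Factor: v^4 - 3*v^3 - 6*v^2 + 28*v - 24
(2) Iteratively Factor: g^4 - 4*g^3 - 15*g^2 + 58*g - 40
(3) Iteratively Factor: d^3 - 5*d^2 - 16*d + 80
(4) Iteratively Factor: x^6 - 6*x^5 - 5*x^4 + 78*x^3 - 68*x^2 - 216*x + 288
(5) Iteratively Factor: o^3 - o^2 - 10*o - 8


(1) = (v - 2)*(v^3 - v^2 - 8*v + 12) = (v - 2)^2*(v^2 + v - 6) = (v - 2)^2*(v + 3)*(v - 2)
(2) = (g - 1)*(g^3 - 3*g^2 - 18*g + 40) = (g - 2)*(g - 1)*(g^2 - g - 20) = (g - 5)*(g - 2)*(g - 1)*(g + 4)
(3) = (d - 4)*(d^2 - d - 20) = (d - 5)*(d - 4)*(d + 4)
(4) = (x - 3)*(x^5 - 3*x^4 - 14*x^3 + 36*x^2 + 40*x - 96) = (x - 3)*(x - 2)*(x^4 - x^3 - 16*x^2 + 4*x + 48) = (x - 3)*(x - 2)*(x + 2)*(x^3 - 3*x^2 - 10*x + 24) = (x - 4)*(x - 3)*(x - 2)*(x + 2)*(x^2 + x - 6) = (x - 4)*(x - 3)*(x - 2)*(x + 2)*(x + 3)*(x - 2)
(5) = (o - 4)*(o^2 + 3*o + 2) = (o - 4)*(o + 2)*(o + 1)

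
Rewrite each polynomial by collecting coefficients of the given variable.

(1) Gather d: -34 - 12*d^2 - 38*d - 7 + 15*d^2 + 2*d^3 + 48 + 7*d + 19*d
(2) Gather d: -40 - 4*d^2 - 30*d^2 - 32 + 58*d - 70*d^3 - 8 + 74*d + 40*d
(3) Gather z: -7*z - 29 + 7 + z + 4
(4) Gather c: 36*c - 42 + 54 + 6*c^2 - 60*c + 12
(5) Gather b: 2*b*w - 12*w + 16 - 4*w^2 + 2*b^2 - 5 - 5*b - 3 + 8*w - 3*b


(1) = 2*d^3 + 3*d^2 - 12*d + 7
(2) = -70*d^3 - 34*d^2 + 172*d - 80
(3) = -6*z - 18
(4) = 6*c^2 - 24*c + 24
(5) = 2*b^2 + b*(2*w - 8) - 4*w^2 - 4*w + 8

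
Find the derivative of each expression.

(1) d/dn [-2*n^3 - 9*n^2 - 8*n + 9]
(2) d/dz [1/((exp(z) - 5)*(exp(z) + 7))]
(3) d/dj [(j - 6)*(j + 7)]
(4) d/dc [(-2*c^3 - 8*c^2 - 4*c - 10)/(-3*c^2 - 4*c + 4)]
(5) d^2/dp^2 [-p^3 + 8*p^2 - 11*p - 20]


(1) = -6*n^2 - 18*n - 8
(2) = -2*(exp(z) + 1)*exp(z)/(exp(4*z) + 4*exp(3*z) - 66*exp(2*z) - 140*exp(z) + 1225)
(3) = 2*j + 1
(4) = 2*(3*c^4 + 8*c^3 - 2*c^2 - 62*c - 28)/(9*c^4 + 24*c^3 - 8*c^2 - 32*c + 16)
(5) = 16 - 6*p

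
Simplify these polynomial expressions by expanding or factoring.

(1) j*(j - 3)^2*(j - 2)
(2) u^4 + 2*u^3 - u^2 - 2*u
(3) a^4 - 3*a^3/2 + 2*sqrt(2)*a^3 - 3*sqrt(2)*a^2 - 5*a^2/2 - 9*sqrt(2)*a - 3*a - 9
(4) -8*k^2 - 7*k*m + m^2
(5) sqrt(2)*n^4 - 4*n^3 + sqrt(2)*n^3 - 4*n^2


(1) = j^4 - 8*j^3 + 21*j^2 - 18*j
(2) = u*(u - 1)*(u + 1)*(u + 2)
(3) = (a - 3)*(a + 3/2)*(a + sqrt(2))^2
(4) = (-8*k + m)*(k + m)
(5) = n^2*(n - 2*sqrt(2))*(sqrt(2)*n + sqrt(2))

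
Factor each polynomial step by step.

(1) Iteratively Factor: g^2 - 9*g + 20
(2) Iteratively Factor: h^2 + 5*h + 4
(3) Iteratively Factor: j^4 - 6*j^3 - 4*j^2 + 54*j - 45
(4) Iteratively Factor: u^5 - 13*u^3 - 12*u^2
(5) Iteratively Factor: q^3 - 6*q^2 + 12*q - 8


(1) = (g - 5)*(g - 4)
(2) = (h + 4)*(h + 1)
(3) = (j - 3)*(j^3 - 3*j^2 - 13*j + 15) = (j - 3)*(j - 1)*(j^2 - 2*j - 15) = (j - 5)*(j - 3)*(j - 1)*(j + 3)
(4) = (u)*(u^4 - 13*u^2 - 12*u) = u*(u - 4)*(u^3 + 4*u^2 + 3*u) = u*(u - 4)*(u + 3)*(u^2 + u) = u^2*(u - 4)*(u + 3)*(u + 1)
(5) = (q - 2)*(q^2 - 4*q + 4) = (q - 2)^2*(q - 2)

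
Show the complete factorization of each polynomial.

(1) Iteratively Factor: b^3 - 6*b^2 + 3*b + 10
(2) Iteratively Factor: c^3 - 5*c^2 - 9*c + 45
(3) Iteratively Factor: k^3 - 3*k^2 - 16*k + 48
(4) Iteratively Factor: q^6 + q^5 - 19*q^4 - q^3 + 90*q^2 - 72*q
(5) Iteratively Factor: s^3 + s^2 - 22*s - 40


(1) = (b - 5)*(b^2 - b - 2) = (b - 5)*(b + 1)*(b - 2)
(2) = (c - 3)*(c^2 - 2*c - 15) = (c - 3)*(c + 3)*(c - 5)
(3) = (k - 4)*(k^2 + k - 12) = (k - 4)*(k + 4)*(k - 3)
(4) = (q + 4)*(q^5 - 3*q^4 - 7*q^3 + 27*q^2 - 18*q) = (q + 3)*(q + 4)*(q^4 - 6*q^3 + 11*q^2 - 6*q) = q*(q + 3)*(q + 4)*(q^3 - 6*q^2 + 11*q - 6) = q*(q - 3)*(q + 3)*(q + 4)*(q^2 - 3*q + 2) = q*(q - 3)*(q - 2)*(q + 3)*(q + 4)*(q - 1)
(5) = (s + 2)*(s^2 - s - 20) = (s - 5)*(s + 2)*(s + 4)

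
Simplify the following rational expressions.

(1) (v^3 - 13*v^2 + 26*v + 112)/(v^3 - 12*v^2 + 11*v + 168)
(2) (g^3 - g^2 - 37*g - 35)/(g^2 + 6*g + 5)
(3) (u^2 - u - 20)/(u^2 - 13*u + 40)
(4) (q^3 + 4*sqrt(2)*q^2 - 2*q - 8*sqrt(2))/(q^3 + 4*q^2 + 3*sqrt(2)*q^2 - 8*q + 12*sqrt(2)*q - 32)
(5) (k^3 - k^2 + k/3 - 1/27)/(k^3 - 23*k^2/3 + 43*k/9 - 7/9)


(1) = (v + 2)/(v + 3)
(2) = g - 7
(3) = (u + 4)/(u - 8)
(4) = (q + sqrt(2))/(q + 4)
(5) = (3*k - 1)/(3*k - 21)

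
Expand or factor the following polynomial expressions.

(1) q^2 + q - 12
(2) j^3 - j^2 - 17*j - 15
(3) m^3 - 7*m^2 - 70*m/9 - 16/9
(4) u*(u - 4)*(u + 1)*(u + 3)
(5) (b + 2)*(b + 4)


(1) = (q - 3)*(q + 4)
(2) = (j - 5)*(j + 1)*(j + 3)
(3) = (m - 8)*(m + 1/3)*(m + 2/3)
(4) = u^4 - 13*u^2 - 12*u
(5) = b^2 + 6*b + 8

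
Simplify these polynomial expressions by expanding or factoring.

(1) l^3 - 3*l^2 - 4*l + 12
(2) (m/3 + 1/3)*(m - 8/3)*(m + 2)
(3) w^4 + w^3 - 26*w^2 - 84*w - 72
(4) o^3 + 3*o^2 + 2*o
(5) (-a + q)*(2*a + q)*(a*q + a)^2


(1) = (l - 3)*(l - 2)*(l + 2)
(2) = m^3/3 + m^2/9 - 2*m - 16/9
(3) = (w - 6)*(w + 2)^2*(w + 3)
(4) = o*(o + 1)*(o + 2)
(5) = -2*a^4*q^2 - 4*a^4*q - 2*a^4 + a^3*q^3 + 2*a^3*q^2 + a^3*q + a^2*q^4 + 2*a^2*q^3 + a^2*q^2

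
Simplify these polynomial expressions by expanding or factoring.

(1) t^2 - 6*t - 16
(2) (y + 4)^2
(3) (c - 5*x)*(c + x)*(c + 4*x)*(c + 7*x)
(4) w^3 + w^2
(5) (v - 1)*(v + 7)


(1) = (t - 8)*(t + 2)
(2) = y^2 + 8*y + 16
(3) = c^4 + 7*c^3*x - 21*c^2*x^2 - 167*c*x^3 - 140*x^4
(4) = w^2*(w + 1)
(5) = v^2 + 6*v - 7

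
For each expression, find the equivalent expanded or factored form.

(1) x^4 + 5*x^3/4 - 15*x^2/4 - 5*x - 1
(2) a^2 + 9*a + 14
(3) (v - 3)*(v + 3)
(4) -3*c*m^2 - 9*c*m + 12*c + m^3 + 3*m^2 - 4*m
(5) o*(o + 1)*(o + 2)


(1) = (x - 2)*(x + 1/4)*(x + 1)*(x + 2)
(2) = (a + 2)*(a + 7)
(3) = v^2 - 9
(4) = (-3*c + m)*(m - 1)*(m + 4)
(5) = o^3 + 3*o^2 + 2*o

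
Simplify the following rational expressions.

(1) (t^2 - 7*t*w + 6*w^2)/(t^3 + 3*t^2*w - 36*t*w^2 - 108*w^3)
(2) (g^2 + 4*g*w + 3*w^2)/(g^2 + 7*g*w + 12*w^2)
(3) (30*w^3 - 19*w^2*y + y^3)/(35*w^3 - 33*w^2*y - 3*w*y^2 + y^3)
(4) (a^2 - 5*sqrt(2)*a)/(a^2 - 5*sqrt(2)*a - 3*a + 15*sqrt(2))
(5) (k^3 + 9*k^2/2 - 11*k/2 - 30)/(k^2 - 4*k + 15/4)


(1) = (t - w)/(t^2 + 9*t*w + 18*w^2)
(2) = (g + w)/(g + 4*w)
(3) = (6*w^2 - 5*w*y + y^2)/(7*w^2 - 8*w*y + y^2)
(4) = a/(a - 3)
(5) = (2*k^2 + 14*k + 24)/(2*k - 3)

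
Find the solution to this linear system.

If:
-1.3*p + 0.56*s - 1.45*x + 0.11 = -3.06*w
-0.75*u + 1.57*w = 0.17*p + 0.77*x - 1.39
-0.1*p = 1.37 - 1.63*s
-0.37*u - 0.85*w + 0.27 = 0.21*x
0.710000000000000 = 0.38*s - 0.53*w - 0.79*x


Then:
p = 0.13
s = 0.85
u = 1.55
w = -0.28
x = -0.30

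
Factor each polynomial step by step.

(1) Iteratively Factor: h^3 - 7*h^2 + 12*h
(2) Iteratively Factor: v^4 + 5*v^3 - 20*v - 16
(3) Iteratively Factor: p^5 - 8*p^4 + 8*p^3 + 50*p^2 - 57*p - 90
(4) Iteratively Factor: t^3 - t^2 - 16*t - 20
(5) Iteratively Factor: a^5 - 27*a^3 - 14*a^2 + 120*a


(1) = (h - 3)*(h^2 - 4*h) = (h - 4)*(h - 3)*(h)
(2) = (v + 4)*(v^3 + v^2 - 4*v - 4) = (v + 2)*(v + 4)*(v^2 - v - 2) = (v + 1)*(v + 2)*(v + 4)*(v - 2)
(3) = (p + 1)*(p^4 - 9*p^3 + 17*p^2 + 33*p - 90) = (p - 5)*(p + 1)*(p^3 - 4*p^2 - 3*p + 18) = (p - 5)*(p - 3)*(p + 1)*(p^2 - p - 6) = (p - 5)*(p - 3)^2*(p + 1)*(p + 2)
(4) = (t + 2)*(t^2 - 3*t - 10) = (t + 2)^2*(t - 5)
(5) = (a - 2)*(a^4 + 2*a^3 - 23*a^2 - 60*a) = (a - 2)*(a + 4)*(a^3 - 2*a^2 - 15*a) = (a - 2)*(a + 3)*(a + 4)*(a^2 - 5*a) = a*(a - 2)*(a + 3)*(a + 4)*(a - 5)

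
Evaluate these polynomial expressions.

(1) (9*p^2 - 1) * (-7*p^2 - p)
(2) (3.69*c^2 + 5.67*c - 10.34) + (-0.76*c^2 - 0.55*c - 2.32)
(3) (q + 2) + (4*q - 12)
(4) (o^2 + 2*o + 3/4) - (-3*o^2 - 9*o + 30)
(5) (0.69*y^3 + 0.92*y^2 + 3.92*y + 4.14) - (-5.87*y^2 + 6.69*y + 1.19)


(1) = -63*p^4 - 9*p^3 + 7*p^2 + p
(2) = 2.93*c^2 + 5.12*c - 12.66
(3) = 5*q - 10
(4) = 4*o^2 + 11*o - 117/4
(5) = 0.69*y^3 + 6.79*y^2 - 2.77*y + 2.95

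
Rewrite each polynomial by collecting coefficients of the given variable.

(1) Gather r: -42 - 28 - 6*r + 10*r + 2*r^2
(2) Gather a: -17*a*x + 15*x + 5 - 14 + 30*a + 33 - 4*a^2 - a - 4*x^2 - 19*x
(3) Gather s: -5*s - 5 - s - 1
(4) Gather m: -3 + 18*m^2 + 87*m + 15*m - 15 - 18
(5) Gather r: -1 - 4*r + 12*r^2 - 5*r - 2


(1) = 2*r^2 + 4*r - 70
(2) = -4*a^2 + a*(29 - 17*x) - 4*x^2 - 4*x + 24
(3) = -6*s - 6
(4) = 18*m^2 + 102*m - 36
(5) = 12*r^2 - 9*r - 3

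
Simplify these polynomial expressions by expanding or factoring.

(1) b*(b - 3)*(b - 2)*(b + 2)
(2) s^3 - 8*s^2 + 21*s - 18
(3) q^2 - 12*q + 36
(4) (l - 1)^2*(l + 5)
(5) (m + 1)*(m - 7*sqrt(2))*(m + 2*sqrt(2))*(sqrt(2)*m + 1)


(1) = b^4 - 3*b^3 - 4*b^2 + 12*b
(2) = (s - 3)^2*(s - 2)
(3) = (q - 6)^2
(4) = l^3 + 3*l^2 - 9*l + 5
(5) = sqrt(2)*m^4 - 9*m^3 + sqrt(2)*m^3 - 33*sqrt(2)*m^2 - 9*m^2 - 33*sqrt(2)*m - 28*m - 28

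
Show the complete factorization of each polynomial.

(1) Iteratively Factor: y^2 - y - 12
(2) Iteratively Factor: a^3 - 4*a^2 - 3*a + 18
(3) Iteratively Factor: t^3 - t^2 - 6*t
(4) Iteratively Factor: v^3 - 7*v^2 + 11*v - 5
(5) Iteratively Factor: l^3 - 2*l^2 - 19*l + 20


(1) = (y - 4)*(y + 3)
(2) = (a + 2)*(a^2 - 6*a + 9) = (a - 3)*(a + 2)*(a - 3)
(3) = (t + 2)*(t^2 - 3*t) = (t - 3)*(t + 2)*(t)
(4) = (v - 1)*(v^2 - 6*v + 5) = (v - 5)*(v - 1)*(v - 1)
(5) = (l + 4)*(l^2 - 6*l + 5) = (l - 5)*(l + 4)*(l - 1)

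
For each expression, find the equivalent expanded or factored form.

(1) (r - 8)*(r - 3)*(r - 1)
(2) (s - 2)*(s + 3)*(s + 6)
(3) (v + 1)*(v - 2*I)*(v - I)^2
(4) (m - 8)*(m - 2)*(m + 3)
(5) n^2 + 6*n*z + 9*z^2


(1) = r^3 - 12*r^2 + 35*r - 24
(2) = s^3 + 7*s^2 - 36
(3) = v^4 + v^3 - 4*I*v^3 - 5*v^2 - 4*I*v^2 - 5*v + 2*I*v + 2*I
(4) = m^3 - 7*m^2 - 14*m + 48
(5) = (n + 3*z)^2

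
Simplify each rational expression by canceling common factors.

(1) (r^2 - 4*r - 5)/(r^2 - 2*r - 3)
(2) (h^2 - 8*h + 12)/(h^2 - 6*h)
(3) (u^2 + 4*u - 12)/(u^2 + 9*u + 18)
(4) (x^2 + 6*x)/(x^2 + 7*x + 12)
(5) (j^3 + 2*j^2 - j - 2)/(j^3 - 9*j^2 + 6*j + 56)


(1) = (r - 5)/(r - 3)
(2) = (h - 2)/h
(3) = (u - 2)/(u + 3)
(4) = (x^2 + 6*x)/(x^2 + 7*x + 12)
(5) = (j^2 - 1)/(j^2 - 11*j + 28)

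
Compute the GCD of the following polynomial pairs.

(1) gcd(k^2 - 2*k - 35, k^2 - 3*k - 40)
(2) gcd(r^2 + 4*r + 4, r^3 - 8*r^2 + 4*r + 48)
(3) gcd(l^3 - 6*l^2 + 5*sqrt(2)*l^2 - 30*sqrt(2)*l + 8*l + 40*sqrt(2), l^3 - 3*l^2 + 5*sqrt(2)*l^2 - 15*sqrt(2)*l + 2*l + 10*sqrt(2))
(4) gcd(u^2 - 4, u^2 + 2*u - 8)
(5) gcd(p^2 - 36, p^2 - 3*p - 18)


(1) = gcd((k - 7)*(k + 5), (k - 8)*(k + 5)) = k + 5
(2) = gcd((r + 2)^2, (r - 6)*(r - 4)*(r + 2)) = r + 2
(3) = gcd((l - 4)*(l - 2)*(l + 5*sqrt(2)), (l - 2)*(l - 1)*(l + 5*sqrt(2))) = l^2 + l*(-2 + 5*sqrt(2)) - 10*sqrt(2)
(4) = u - 2
(5) = gcd((p - 6)*(p + 6), (p - 6)*(p + 3)) = p - 6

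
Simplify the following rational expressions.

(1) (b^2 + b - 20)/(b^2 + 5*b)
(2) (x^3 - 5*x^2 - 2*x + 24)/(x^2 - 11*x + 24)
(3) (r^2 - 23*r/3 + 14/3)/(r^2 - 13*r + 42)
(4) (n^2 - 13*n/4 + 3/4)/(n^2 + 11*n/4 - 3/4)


(1) = (b - 4)/b
(2) = (x^2 - 2*x - 8)/(x - 8)
(3) = (3*r - 2)/(3*r - 18)
(4) = (n - 3)/(n + 3)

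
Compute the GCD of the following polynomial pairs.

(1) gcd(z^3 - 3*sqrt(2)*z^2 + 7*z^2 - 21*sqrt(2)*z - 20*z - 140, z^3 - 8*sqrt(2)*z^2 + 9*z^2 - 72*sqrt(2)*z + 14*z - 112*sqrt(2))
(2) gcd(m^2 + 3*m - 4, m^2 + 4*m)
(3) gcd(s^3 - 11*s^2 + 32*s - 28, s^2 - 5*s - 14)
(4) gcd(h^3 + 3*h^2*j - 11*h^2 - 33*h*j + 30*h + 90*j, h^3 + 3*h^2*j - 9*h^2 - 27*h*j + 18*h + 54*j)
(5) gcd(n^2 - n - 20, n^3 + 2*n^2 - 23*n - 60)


(1) = z + 7
(2) = m + 4
(3) = s - 7
(4) = gcd((h - 6)*(h - 5)*(h + 3*j), (h - 6)*(h - 3)*(h + 3*j)) = h^2 + 3*h*j - 6*h - 18*j
(5) = n^2 - n - 20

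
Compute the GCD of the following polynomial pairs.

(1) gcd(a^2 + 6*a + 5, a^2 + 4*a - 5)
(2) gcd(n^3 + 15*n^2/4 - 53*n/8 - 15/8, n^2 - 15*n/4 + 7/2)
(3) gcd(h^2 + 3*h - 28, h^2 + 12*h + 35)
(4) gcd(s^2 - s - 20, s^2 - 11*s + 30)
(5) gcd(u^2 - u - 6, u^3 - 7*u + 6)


(1) = a + 5
(2) = gcd((n - 3/2)*(n + 1/4)*(n + 5), (n - 2)*(n - 7/4)) = 1
(3) = h + 7
(4) = gcd((s - 5)*(s + 4), (s - 6)*(s - 5)) = s - 5
(5) = gcd((u - 3)*(u + 2), (u - 2)*(u - 1)*(u + 3)) = 1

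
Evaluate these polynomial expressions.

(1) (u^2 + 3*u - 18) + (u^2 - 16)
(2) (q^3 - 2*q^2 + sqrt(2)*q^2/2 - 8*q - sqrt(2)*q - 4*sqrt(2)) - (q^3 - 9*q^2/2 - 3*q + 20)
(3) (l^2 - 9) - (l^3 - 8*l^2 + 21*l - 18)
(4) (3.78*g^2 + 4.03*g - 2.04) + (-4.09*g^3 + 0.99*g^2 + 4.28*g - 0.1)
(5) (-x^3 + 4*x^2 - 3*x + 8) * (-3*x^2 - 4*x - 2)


(1) = 2*u^2 + 3*u - 34
(2) = sqrt(2)*q^2/2 + 5*q^2/2 - 5*q - sqrt(2)*q - 20 - 4*sqrt(2)
(3) = -l^3 + 9*l^2 - 21*l + 9
(4) = -4.09*g^3 + 4.77*g^2 + 8.31*g - 2.14
(5) = 3*x^5 - 8*x^4 - 5*x^3 - 20*x^2 - 26*x - 16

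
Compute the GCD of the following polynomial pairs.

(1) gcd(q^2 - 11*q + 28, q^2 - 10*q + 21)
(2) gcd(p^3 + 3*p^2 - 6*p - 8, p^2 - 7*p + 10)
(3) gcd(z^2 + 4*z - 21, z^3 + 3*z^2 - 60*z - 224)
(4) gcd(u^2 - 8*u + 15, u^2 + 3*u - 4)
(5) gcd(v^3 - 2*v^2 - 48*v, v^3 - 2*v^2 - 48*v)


(1) = q - 7
(2) = p - 2
(3) = z + 7
(4) = 1
(5) = gcd(v*(v - 8)*(v + 6), v*(v - 8)*(v + 6)) = v^3 - 2*v^2 - 48*v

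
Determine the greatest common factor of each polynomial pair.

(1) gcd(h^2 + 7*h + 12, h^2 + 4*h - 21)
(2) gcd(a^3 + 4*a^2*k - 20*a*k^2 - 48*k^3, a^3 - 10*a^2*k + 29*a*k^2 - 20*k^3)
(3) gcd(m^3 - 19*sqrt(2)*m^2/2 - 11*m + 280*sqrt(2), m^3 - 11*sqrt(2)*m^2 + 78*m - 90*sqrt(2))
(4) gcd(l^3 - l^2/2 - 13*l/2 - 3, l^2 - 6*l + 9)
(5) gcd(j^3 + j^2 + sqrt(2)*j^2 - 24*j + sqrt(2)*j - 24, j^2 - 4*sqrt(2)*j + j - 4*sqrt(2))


(1) = gcd((h + 3)*(h + 4), (h - 3)*(h + 7)) = 1
(2) = gcd((a - 4*k)*(a + 2*k)*(a + 6*k), (a - 5*k)*(a - 4*k)*(a - k)) = a - 4*k
(3) = gcd((m - 8*sqrt(2))*(m - 5*sqrt(2))*(m + 7*sqrt(2)/2), (m - 5*sqrt(2))*(m - 3*sqrt(2))^2) = m - 5*sqrt(2)
(4) = gcd((l - 3)*(l + 1/2)*(l + 2), (l - 3)^2) = l - 3
(5) = j + 1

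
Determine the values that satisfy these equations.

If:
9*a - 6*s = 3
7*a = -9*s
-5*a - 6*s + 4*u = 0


Then:
a = 9/41
s = -7/41
u = 3/164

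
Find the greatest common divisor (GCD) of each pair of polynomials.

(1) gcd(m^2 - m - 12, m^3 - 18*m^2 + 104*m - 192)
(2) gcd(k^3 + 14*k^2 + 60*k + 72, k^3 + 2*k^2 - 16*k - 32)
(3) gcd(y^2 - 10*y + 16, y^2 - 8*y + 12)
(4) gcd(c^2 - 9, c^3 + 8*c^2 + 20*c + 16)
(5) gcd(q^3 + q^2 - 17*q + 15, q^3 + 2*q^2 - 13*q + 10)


(1) = gcd((m - 4)*(m + 3), (m - 8)*(m - 6)*(m - 4)) = m - 4
(2) = k + 2
(3) = y - 2
(4) = 1
(5) = q^2 + 4*q - 5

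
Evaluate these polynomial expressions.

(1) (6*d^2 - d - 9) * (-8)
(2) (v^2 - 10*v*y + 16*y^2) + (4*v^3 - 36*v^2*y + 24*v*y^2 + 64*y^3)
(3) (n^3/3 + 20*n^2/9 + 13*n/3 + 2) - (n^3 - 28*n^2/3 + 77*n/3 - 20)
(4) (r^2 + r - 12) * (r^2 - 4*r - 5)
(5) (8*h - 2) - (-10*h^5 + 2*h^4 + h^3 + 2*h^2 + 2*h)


(1) = -48*d^2 + 8*d + 72
(2) = 4*v^3 - 36*v^2*y + v^2 + 24*v*y^2 - 10*v*y + 64*y^3 + 16*y^2
(3) = -2*n^3/3 + 104*n^2/9 - 64*n/3 + 22
(4) = r^4 - 3*r^3 - 21*r^2 + 43*r + 60
(5) = 10*h^5 - 2*h^4 - h^3 - 2*h^2 + 6*h - 2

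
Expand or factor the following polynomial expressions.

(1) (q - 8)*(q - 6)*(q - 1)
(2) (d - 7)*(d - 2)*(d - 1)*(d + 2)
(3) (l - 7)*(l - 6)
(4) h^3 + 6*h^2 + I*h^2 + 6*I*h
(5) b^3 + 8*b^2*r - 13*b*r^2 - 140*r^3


(1) = q^3 - 15*q^2 + 62*q - 48
(2) = d^4 - 8*d^3 + 3*d^2 + 32*d - 28
(3) = l^2 - 13*l + 42
(4) = h*(h + 6)*(h + I)
(5) = (b - 4*r)*(b + 5*r)*(b + 7*r)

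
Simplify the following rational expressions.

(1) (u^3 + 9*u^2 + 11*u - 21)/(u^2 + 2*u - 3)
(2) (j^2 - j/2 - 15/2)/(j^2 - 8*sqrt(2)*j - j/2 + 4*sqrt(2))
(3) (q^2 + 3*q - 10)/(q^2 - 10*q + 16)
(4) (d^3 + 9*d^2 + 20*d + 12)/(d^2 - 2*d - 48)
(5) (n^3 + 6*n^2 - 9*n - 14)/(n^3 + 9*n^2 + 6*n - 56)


(1) = u + 7
(2) = (4*j^2 - 2*j - 30)/(4*j^2 + j*(-32*sqrt(2) - 2) + 16*sqrt(2))
(3) = (q + 5)/(q - 8)
(4) = (d^2 + 3*d + 2)/(d - 8)
(5) = (n + 1)/(n + 4)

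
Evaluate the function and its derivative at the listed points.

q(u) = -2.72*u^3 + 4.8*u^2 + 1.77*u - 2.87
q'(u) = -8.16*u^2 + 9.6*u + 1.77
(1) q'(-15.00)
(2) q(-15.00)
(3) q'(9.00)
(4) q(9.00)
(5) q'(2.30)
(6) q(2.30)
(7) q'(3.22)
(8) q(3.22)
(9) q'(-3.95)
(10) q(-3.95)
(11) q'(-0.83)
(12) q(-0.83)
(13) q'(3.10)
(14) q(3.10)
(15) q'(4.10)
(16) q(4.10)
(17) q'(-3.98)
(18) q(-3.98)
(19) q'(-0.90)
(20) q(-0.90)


(1) = -1978.23
(2) = 10230.58
(3) = -572.79
(4) = -1581.02
(5) = -19.32
(6) = -6.50
(7) = -51.92
(8) = -38.21
(9) = -163.47
(10) = 232.66
(11) = -11.82
(12) = 0.52
(13) = -46.89
(14) = -32.29
(15) = -96.04
(16) = -102.39
(17) = -165.70
(18) = 237.60
(19) = -13.48
(20) = 1.41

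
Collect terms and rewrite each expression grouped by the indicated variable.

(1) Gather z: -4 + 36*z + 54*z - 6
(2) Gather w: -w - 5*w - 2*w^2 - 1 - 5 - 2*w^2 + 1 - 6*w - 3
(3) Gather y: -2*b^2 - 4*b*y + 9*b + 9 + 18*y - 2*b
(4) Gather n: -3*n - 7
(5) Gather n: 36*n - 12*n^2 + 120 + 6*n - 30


(1) = 90*z - 10
(2) = -4*w^2 - 12*w - 8
(3) = -2*b^2 + 7*b + y*(18 - 4*b) + 9
(4) = -3*n - 7
(5) = -12*n^2 + 42*n + 90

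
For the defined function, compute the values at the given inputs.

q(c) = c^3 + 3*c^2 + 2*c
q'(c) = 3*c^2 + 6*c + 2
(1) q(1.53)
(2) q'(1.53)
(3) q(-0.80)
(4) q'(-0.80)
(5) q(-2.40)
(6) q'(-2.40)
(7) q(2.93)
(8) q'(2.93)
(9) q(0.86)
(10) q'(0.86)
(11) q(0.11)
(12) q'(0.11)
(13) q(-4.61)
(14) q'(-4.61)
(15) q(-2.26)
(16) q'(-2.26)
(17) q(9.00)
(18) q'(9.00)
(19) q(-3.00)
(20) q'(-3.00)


(1) = 13.66
(2) = 18.20
(3) = -0.19
(4) = -0.88
(5) = -1.34
(6) = 4.88
(7) = 56.77
(8) = 45.33
(9) = 4.57
(10) = 9.38
(11) = 0.26
(12) = 2.70
(13) = -43.44
(14) = 38.10
(15) = -0.74
(16) = 3.76
(17) = 990.00
(18) = 299.00
(19) = -6.00
(20) = 11.00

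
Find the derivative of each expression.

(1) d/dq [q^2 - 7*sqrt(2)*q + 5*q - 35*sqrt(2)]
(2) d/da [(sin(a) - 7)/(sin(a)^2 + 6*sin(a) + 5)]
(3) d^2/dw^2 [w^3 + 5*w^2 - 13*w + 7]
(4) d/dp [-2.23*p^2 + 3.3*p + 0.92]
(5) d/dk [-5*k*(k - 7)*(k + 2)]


(1) = 2*q - 7*sqrt(2) + 5
(2) = (14*sin(a) + cos(a)^2 + 46)*cos(a)/(sin(a)^2 + 6*sin(a) + 5)^2
(3) = 6*w + 10
(4) = 3.3 - 4.46*p
(5) = -15*k^2 + 50*k + 70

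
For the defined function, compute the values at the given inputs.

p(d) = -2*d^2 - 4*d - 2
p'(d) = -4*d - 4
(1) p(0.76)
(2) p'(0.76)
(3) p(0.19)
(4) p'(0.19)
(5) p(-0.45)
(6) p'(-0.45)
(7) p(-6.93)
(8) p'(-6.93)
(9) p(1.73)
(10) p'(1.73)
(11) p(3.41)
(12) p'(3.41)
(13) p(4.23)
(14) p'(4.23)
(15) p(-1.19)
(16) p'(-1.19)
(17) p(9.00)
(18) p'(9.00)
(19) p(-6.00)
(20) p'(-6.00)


(1) = -6.20
(2) = -7.04
(3) = -2.83
(4) = -4.76
(5) = -0.60
(6) = -2.20
(7) = -70.33
(8) = 23.72
(9) = -14.91
(10) = -10.92
(11) = -38.90
(12) = -17.64
(13) = -54.71
(14) = -20.92
(15) = -0.07
(16) = 0.76
(17) = -200.00
(18) = -40.00
(19) = -50.00
(20) = 20.00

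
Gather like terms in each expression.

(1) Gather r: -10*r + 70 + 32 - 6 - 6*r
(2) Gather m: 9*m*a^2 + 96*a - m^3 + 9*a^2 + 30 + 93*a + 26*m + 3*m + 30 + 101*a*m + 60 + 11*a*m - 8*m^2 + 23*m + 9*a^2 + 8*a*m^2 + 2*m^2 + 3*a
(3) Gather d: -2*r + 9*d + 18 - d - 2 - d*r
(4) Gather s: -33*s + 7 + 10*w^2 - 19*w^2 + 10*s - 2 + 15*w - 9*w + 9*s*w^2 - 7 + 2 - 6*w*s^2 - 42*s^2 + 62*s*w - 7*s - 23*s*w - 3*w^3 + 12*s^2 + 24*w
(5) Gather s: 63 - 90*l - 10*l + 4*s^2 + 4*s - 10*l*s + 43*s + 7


(1) = 96 - 16*r
(2) = 18*a^2 + 192*a - m^3 + m^2*(8*a - 6) + m*(9*a^2 + 112*a + 52) + 120
(3) = d*(8 - r) - 2*r + 16
(4) = s^2*(-6*w - 30) + s*(9*w^2 + 39*w - 30) - 3*w^3 - 9*w^2 + 30*w
(5) = -100*l + 4*s^2 + s*(47 - 10*l) + 70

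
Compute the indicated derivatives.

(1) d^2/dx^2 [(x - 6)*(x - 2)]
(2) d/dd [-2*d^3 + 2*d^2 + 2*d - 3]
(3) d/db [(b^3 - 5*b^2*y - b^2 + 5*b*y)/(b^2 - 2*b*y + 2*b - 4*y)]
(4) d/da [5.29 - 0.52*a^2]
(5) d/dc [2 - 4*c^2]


(1) = 2
(2) = -6*d^2 + 4*d + 2
(3) = (-2*b*(b - y + 1)*(b^2 - 5*b*y - b + 5*y) + (b^2 - 2*b*y + 2*b - 4*y)*(3*b^2 - 10*b*y - 2*b + 5*y))/(b^2 - 2*b*y + 2*b - 4*y)^2
(4) = -1.04*a
(5) = -8*c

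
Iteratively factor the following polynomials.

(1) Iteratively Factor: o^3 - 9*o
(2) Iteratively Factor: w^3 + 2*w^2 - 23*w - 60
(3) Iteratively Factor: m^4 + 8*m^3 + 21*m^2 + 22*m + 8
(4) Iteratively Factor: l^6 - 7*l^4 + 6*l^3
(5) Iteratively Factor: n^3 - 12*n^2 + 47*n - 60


(1) = (o - 3)*(o^2 + 3*o) = (o - 3)*(o + 3)*(o)
(2) = (w + 3)*(w^2 - w - 20) = (w + 3)*(w + 4)*(w - 5)
(3) = (m + 4)*(m^3 + 4*m^2 + 5*m + 2) = (m + 2)*(m + 4)*(m^2 + 2*m + 1) = (m + 1)*(m + 2)*(m + 4)*(m + 1)
(4) = (l + 3)*(l^5 - 3*l^4 + 2*l^3) = (l - 2)*(l + 3)*(l^4 - l^3) = l*(l - 2)*(l + 3)*(l^3 - l^2) = l^2*(l - 2)*(l + 3)*(l^2 - l) = l^3*(l - 2)*(l + 3)*(l - 1)
(5) = (n - 5)*(n^2 - 7*n + 12) = (n - 5)*(n - 4)*(n - 3)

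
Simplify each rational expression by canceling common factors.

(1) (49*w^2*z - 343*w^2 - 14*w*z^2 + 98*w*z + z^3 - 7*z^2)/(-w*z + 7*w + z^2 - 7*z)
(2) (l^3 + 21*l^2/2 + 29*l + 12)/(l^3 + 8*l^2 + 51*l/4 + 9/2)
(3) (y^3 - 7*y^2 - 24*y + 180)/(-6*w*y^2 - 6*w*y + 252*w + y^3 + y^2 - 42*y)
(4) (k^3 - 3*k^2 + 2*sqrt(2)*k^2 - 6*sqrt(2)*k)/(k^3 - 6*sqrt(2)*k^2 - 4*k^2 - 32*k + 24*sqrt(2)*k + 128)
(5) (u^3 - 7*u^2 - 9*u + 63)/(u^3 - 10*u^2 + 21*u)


(1) = (49*w^2 - 14*w*z + z^2)/(-w + z)
(2) = (2*l + 8)/(2*l + 3)
(3) = (y^2 - y - 30)/(-6*w*y - 42*w + y^2 + 7*y)
(4) = (k^2 - 3*k)/(k^2 + k*(-8*sqrt(2) - 4) + 32*sqrt(2))
(5) = (u + 3)/u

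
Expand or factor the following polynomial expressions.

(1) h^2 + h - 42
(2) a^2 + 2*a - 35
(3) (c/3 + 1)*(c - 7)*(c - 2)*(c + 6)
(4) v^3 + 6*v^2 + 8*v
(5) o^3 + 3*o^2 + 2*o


(1) = (h - 6)*(h + 7)
(2) = (a - 5)*(a + 7)
(3) = c^4/3 - 49*c^2/3 - 12*c + 84
(4) = v*(v + 2)*(v + 4)
(5) = o*(o + 1)*(o + 2)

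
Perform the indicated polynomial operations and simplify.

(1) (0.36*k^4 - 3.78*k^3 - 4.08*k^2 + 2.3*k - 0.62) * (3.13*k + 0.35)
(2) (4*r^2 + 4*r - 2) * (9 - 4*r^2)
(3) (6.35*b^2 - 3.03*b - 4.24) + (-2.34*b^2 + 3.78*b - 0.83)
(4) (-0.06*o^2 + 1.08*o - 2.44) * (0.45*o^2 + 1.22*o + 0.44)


(1) = 1.1268*k^5 - 11.7054*k^4 - 14.0934*k^3 + 5.771*k^2 - 1.1356*k - 0.217
(2) = -16*r^4 - 16*r^3 + 44*r^2 + 36*r - 18
(3) = 4.01*b^2 + 0.75*b - 5.07
(4) = -0.027*o^4 + 0.4128*o^3 + 0.1932*o^2 - 2.5016*o - 1.0736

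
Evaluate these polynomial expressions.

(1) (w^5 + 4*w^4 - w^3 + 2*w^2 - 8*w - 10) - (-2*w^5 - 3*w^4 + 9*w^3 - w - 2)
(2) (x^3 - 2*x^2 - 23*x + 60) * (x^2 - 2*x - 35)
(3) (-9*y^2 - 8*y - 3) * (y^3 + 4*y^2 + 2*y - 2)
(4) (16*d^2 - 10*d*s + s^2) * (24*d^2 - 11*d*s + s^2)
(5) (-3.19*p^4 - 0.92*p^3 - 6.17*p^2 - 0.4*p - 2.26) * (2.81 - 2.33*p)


(1) = 3*w^5 + 7*w^4 - 10*w^3 + 2*w^2 - 7*w - 8
(2) = x^5 - 4*x^4 - 54*x^3 + 176*x^2 + 685*x - 2100
(3) = -9*y^5 - 44*y^4 - 53*y^3 - 10*y^2 + 10*y + 6
(4) = 384*d^4 - 416*d^3*s + 150*d^2*s^2 - 21*d*s^3 + s^4
(5) = 7.4327*p^5 - 6.8203*p^4 + 11.7909*p^3 - 16.4057*p^2 + 4.1418*p - 6.3506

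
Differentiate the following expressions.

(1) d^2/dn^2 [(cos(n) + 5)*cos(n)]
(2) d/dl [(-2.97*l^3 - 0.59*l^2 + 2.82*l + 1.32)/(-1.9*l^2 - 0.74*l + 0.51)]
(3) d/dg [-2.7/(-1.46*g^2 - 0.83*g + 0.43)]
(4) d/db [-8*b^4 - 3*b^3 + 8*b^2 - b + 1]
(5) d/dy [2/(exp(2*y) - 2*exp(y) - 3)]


(1) = -5*cos(n) - 2*cos(2*n)
(2) = (5.643*l^4 + 4.3956*l^3 + 1.2505*l^2 + 4.4142*l + 2.415)/(3.61*l^4 + 2.812*l^3 - 1.3904*l^2 - 0.7548*l + 0.2601)
(3) = (-7.884*g - 2.241)/(1.46*g^2 + 0.83*g - 0.43)^2
(4) = -32*b^3 - 9*b^2 + 16*b - 1
(5) = 4*(1 - exp(y))*exp(y)/(-exp(2*y) + 2*exp(y) + 3)^2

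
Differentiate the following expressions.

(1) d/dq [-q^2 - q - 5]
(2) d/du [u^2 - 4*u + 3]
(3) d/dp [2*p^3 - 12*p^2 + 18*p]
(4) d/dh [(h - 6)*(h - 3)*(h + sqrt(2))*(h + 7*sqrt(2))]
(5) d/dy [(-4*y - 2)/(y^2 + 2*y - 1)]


(1) = -2*q - 1
(2) = 2*u - 4
(3) = 6*p^2 - 24*p + 18
(4) = 4*h^3 - 27*h^2 + 24*sqrt(2)*h^2 - 144*sqrt(2)*h + 64*h - 126 + 144*sqrt(2)
(5) = 4*(y^2 + y + 2)/(y^4 + 4*y^3 + 2*y^2 - 4*y + 1)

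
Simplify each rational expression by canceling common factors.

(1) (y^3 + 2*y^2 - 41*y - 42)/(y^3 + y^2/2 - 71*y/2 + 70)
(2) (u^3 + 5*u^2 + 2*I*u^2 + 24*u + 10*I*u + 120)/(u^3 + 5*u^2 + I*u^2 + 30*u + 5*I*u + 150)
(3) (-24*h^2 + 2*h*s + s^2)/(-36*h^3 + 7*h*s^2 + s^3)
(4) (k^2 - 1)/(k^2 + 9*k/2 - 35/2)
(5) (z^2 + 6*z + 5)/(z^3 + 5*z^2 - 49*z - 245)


(1) = (2*y^2 - 10*y - 12)/(2*y^2 - 13*y + 20)
(2) = (u - 4*I)/(u - 5*I)
(3) = (-4*h + s)/(-6*h^2 + h*s + s^2)
(4) = (2*k^2 - 2)/(2*k^2 + 9*k - 35)
(5) = (z + 1)/(z^2 - 49)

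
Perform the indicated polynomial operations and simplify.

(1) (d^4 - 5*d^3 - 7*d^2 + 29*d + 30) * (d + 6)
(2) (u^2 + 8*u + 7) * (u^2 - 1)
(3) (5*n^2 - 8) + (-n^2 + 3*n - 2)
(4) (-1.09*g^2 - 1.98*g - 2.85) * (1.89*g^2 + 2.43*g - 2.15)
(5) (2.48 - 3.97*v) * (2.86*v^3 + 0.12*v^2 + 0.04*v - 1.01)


(1) = d^5 + d^4 - 37*d^3 - 13*d^2 + 204*d + 180
(2) = u^4 + 8*u^3 + 6*u^2 - 8*u - 7
(3) = 4*n^2 + 3*n - 10
(4) = -2.0601*g^4 - 6.3909*g^3 - 7.8544*g^2 - 2.6685*g + 6.1275
(5) = -11.3542*v^4 + 6.6164*v^3 + 0.1388*v^2 + 4.1089*v - 2.5048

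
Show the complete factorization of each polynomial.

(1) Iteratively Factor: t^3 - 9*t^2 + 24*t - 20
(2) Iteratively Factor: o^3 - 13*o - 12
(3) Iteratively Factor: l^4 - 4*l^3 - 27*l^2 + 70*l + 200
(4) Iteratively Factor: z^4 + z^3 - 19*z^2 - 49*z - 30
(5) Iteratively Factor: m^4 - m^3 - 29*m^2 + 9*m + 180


(1) = (t - 2)*(t^2 - 7*t + 10) = (t - 5)*(t - 2)*(t - 2)
(2) = (o - 4)*(o^2 + 4*o + 3) = (o - 4)*(o + 1)*(o + 3)
(3) = (l + 4)*(l^3 - 8*l^2 + 5*l + 50) = (l - 5)*(l + 4)*(l^2 - 3*l - 10) = (l - 5)*(l + 2)*(l + 4)*(l - 5)
(4) = (z + 1)*(z^3 - 19*z - 30) = (z + 1)*(z + 2)*(z^2 - 2*z - 15) = (z + 1)*(z + 2)*(z + 3)*(z - 5)
(5) = (m + 3)*(m^3 - 4*m^2 - 17*m + 60) = (m - 3)*(m + 3)*(m^2 - m - 20) = (m - 3)*(m + 3)*(m + 4)*(m - 5)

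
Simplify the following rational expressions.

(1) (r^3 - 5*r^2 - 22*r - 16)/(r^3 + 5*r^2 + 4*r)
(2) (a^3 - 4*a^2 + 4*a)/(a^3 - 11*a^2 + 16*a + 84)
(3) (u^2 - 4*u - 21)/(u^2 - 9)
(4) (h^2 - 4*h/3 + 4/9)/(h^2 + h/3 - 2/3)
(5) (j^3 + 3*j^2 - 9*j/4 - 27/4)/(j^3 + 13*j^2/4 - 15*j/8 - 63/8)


(1) = (r^2 - 6*r - 16)/(r^2 + 4*r)
(2) = (a^3 - 4*a^2 + 4*a)/(a^3 - 11*a^2 + 16*a + 84)
(3) = (u - 7)/(u - 3)
(4) = (3*h - 2)/(3*h + 3)
(5) = (4*j + 6)/(4*j + 7)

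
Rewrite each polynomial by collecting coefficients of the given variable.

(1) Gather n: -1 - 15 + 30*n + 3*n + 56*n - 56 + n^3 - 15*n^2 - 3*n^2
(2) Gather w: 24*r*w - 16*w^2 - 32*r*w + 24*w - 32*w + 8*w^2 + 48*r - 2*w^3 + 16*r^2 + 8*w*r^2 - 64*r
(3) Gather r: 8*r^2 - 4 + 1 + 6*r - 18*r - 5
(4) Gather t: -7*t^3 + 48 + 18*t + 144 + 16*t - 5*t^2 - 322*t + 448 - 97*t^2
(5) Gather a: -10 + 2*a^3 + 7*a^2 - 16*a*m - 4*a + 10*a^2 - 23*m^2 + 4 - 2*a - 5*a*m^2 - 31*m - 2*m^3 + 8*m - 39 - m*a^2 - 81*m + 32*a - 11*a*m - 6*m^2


(1) = n^3 - 18*n^2 + 89*n - 72
(2) = 16*r^2 - 16*r - 2*w^3 - 8*w^2 + w*(8*r^2 - 8*r - 8)
(3) = 8*r^2 - 12*r - 8
(4) = -7*t^3 - 102*t^2 - 288*t + 640
(5) = 2*a^3 + a^2*(17 - m) + a*(-5*m^2 - 27*m + 26) - 2*m^3 - 29*m^2 - 104*m - 45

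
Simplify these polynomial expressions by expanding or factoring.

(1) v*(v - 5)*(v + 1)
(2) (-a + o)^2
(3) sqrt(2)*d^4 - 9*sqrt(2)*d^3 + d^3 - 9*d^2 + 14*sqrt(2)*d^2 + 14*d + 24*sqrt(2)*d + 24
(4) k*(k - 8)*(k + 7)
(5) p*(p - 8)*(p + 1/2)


(1) = v^3 - 4*v^2 - 5*v
(2) = a^2 - 2*a*o + o^2
(3) = (d - 6)*(d - 4)*(d + 1)*(sqrt(2)*d + 1)
(4) = k^3 - k^2 - 56*k
(5) = p^3 - 15*p^2/2 - 4*p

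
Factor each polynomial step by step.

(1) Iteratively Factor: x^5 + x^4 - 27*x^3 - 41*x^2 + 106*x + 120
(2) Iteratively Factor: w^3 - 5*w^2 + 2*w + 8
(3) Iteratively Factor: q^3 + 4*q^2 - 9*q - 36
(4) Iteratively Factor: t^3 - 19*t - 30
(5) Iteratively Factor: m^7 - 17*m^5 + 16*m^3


(1) = (x + 4)*(x^4 - 3*x^3 - 15*x^2 + 19*x + 30) = (x - 5)*(x + 4)*(x^3 + 2*x^2 - 5*x - 6) = (x - 5)*(x + 3)*(x + 4)*(x^2 - x - 2) = (x - 5)*(x + 1)*(x + 3)*(x + 4)*(x - 2)
(2) = (w - 4)*(w^2 - w - 2) = (w - 4)*(w + 1)*(w - 2)
(3) = (q - 3)*(q^2 + 7*q + 12) = (q - 3)*(q + 3)*(q + 4)
(4) = (t - 5)*(t^2 + 5*t + 6) = (t - 5)*(t + 2)*(t + 3)
(5) = (m)*(m^6 - 17*m^4 + 16*m^2) = m^2*(m^5 - 17*m^3 + 16*m) = m^2*(m + 1)*(m^4 - m^3 - 16*m^2 + 16*m) = m^3*(m + 1)*(m^3 - m^2 - 16*m + 16) = m^3*(m + 1)*(m + 4)*(m^2 - 5*m + 4) = m^3*(m - 1)*(m + 1)*(m + 4)*(m - 4)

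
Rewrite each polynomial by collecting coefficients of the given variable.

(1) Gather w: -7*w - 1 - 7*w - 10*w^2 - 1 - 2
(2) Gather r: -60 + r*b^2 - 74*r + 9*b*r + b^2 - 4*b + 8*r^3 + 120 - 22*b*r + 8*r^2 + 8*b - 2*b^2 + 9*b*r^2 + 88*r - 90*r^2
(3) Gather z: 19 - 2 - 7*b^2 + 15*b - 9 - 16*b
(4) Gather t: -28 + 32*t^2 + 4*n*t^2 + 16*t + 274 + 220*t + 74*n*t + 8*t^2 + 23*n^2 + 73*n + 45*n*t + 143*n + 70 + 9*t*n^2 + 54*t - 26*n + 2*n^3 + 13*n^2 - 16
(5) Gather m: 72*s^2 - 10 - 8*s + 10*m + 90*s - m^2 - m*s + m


(1) = -10*w^2 - 14*w - 4
(2) = -b^2 + 4*b + 8*r^3 + r^2*(9*b - 82) + r*(b^2 - 13*b + 14) + 60
(3) = -7*b^2 - b + 8
(4) = 2*n^3 + 36*n^2 + 190*n + t^2*(4*n + 40) + t*(9*n^2 + 119*n + 290) + 300
(5) = -m^2 + m*(11 - s) + 72*s^2 + 82*s - 10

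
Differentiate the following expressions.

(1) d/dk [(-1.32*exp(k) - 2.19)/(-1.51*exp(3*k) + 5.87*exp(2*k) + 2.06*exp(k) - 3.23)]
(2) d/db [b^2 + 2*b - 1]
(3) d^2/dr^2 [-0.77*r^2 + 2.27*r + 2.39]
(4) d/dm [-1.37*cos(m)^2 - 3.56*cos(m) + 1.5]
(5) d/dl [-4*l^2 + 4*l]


(1) = (-3.9864*exp(3*k) - 2.1723*exp(2*k) + 25.7106*exp(k) + 8.775)*exp(k)/(2.2801*exp(6*k) - 17.7274*exp(5*k) + 28.2357*exp(4*k) + 33.939*exp(3*k) - 33.6766*exp(2*k) - 13.3076*exp(k) + 10.4329)
(2) = 2*b + 2
(3) = -1.54000000000000
(4) = (2.74*cos(m) + 3.56)*sin(m)
(5) = 4 - 8*l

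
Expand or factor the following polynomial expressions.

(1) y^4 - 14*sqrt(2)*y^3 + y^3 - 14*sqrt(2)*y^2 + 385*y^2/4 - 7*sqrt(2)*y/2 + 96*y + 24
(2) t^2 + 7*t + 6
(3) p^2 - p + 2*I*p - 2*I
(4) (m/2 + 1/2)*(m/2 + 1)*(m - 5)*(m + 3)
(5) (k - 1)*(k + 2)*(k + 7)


(1) = (y + 1/2)^2*(y - 8*sqrt(2))*(y - 6*sqrt(2))
(2) = (t + 1)*(t + 6)
(3) = (p - 1)*(p + 2*I)
(4) = m^4/4 + m^3/4 - 19*m^2/4 - 49*m/4 - 15/2
(5) = k^3 + 8*k^2 + 5*k - 14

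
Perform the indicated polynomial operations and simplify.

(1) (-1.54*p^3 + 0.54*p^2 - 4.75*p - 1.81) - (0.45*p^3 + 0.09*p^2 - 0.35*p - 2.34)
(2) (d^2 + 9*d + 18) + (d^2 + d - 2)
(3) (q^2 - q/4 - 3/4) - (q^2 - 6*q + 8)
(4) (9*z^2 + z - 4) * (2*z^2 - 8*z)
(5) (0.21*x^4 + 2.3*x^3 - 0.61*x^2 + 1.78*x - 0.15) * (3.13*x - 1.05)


(1) = -1.99*p^3 + 0.45*p^2 - 4.4*p + 0.53
(2) = 2*d^2 + 10*d + 16
(3) = 23*q/4 - 35/4
(4) = 18*z^4 - 70*z^3 - 16*z^2 + 32*z
(5) = 0.6573*x^5 + 6.9785*x^4 - 4.3243*x^3 + 6.2119*x^2 - 2.3385*x + 0.1575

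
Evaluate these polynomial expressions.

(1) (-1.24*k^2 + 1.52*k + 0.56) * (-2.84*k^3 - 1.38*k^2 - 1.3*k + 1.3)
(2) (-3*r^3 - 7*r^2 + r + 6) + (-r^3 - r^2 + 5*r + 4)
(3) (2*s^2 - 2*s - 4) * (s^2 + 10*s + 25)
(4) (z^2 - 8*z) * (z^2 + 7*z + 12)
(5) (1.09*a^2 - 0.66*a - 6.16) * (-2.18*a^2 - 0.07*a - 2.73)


(1) = 3.5216*k^5 - 2.6056*k^4 - 2.076*k^3 - 4.3608*k^2 + 1.248*k + 0.728
(2) = -4*r^3 - 8*r^2 + 6*r + 10
(3) = 2*s^4 + 18*s^3 + 26*s^2 - 90*s - 100
(4) = z^4 - z^3 - 44*z^2 - 96*z
(5) = -2.3762*a^4 + 1.3625*a^3 + 10.4993*a^2 + 2.233*a + 16.8168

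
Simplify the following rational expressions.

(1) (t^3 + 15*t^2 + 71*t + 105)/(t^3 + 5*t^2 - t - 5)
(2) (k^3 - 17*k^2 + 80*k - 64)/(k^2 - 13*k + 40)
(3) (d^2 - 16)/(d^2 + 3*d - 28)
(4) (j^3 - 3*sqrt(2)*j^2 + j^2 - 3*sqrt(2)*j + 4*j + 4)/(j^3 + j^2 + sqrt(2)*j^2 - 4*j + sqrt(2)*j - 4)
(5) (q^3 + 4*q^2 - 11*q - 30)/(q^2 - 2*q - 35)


(1) = (t^2 + 10*t + 21)/(t^2 - 1)
(2) = (k^2 - 9*k + 8)/(k - 5)
(3) = (d + 4)/(d + 7)
(4) = (j - 2*sqrt(2))/(j + 2*sqrt(2))
(5) = (q^2 - q - 6)/(q - 7)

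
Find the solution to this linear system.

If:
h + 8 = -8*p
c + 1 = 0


Then:
c = -1
h = -8*p - 8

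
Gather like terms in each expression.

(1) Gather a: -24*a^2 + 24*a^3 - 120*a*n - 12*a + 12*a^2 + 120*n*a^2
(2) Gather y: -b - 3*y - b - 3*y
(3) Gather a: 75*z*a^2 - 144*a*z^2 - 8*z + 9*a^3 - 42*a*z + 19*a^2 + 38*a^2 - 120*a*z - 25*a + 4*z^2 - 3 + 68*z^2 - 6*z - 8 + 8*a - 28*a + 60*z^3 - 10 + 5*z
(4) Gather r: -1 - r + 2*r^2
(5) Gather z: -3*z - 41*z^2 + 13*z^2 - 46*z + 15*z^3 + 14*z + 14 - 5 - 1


(1) = 24*a^3 + a^2*(120*n - 12) + a*(-120*n - 12)
(2) = -2*b - 6*y
(3) = 9*a^3 + a^2*(75*z + 57) + a*(-144*z^2 - 162*z - 45) + 60*z^3 + 72*z^2 - 9*z - 21
(4) = 2*r^2 - r - 1
(5) = 15*z^3 - 28*z^2 - 35*z + 8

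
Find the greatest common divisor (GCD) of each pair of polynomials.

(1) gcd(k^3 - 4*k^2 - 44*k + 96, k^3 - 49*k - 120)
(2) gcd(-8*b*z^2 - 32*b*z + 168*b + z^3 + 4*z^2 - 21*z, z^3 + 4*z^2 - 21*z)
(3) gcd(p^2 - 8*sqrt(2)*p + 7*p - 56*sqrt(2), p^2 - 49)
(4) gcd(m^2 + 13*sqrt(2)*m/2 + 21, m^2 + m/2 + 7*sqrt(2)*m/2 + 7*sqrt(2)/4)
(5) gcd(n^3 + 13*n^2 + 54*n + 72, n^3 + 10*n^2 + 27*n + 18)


(1) = k - 8
(2) = gcd((-8*b + z)*(z - 3)*(z + 7), z*(z - 3)*(z + 7)) = z^2 + 4*z - 21
(3) = p + 7
(4) = m + 7*sqrt(2)/2
(5) = gcd((n + 3)*(n + 4)*(n + 6), (n + 1)*(n + 3)*(n + 6)) = n^2 + 9*n + 18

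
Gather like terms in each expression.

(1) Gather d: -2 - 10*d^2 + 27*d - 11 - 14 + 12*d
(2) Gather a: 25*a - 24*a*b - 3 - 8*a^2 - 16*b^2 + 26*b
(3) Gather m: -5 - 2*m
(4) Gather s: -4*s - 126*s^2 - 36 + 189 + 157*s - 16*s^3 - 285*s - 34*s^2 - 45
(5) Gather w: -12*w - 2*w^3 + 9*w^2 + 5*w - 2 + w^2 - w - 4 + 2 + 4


(1) = -10*d^2 + 39*d - 27
(2) = -8*a^2 + a*(25 - 24*b) - 16*b^2 + 26*b - 3
(3) = -2*m - 5
(4) = -16*s^3 - 160*s^2 - 132*s + 108
(5) = -2*w^3 + 10*w^2 - 8*w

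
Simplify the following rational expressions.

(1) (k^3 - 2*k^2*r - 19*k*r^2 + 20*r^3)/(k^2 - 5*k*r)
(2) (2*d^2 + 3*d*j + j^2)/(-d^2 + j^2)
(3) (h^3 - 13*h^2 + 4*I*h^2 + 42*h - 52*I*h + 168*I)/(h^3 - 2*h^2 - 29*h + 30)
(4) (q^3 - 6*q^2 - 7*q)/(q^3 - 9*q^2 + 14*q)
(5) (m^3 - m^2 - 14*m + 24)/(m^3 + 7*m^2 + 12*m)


(1) = (k^2 + 3*k*r - 4*r^2)/k
(2) = (-2*d - j)/(d - j)
(3) = (h^2 + h*(-7 + 4*I) - 28*I)/(h^2 + 4*h - 5)
(4) = (q + 1)/(q - 2)
(5) = (m^2 - 5*m + 6)/(m^2 + 3*m)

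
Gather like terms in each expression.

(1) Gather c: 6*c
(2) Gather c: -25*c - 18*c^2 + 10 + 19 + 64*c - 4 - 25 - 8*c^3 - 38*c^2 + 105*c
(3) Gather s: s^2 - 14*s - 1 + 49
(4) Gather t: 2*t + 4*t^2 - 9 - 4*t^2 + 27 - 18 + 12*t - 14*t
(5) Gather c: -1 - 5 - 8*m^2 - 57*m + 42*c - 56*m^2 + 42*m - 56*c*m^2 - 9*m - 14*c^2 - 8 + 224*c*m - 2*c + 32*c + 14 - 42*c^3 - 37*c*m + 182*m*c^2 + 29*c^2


(1) = 6*c
(2) = -8*c^3 - 56*c^2 + 144*c
(3) = s^2 - 14*s + 48
(4) = 0
(5) = -42*c^3 + c^2*(182*m + 15) + c*(-56*m^2 + 187*m + 72) - 64*m^2 - 24*m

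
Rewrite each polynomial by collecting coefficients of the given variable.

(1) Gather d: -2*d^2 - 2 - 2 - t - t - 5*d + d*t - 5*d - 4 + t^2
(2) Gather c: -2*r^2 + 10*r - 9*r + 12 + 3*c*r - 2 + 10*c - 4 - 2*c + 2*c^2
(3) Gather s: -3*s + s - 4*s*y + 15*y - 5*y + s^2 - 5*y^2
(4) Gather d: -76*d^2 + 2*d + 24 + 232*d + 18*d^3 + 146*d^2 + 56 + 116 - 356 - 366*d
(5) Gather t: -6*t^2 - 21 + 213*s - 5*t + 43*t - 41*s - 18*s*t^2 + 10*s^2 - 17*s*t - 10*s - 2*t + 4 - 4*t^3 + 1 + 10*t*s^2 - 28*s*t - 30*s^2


(1) = -2*d^2 + d*(t - 10) + t^2 - 2*t - 8
(2) = 2*c^2 + c*(3*r + 8) - 2*r^2 + r + 6
(3) = s^2 + s*(-4*y - 2) - 5*y^2 + 10*y
(4) = 18*d^3 + 70*d^2 - 132*d - 160
(5) = -20*s^2 + 162*s - 4*t^3 + t^2*(-18*s - 6) + t*(10*s^2 - 45*s + 36) - 16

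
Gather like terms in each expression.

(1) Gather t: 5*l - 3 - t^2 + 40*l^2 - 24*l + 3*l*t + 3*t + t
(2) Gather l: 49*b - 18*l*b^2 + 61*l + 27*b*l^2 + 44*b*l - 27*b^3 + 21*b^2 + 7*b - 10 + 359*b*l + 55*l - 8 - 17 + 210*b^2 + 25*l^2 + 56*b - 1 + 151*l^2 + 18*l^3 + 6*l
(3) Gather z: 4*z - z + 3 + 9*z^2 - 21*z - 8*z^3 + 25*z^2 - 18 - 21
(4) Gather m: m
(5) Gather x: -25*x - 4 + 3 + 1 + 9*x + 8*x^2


(1) = 40*l^2 - 19*l - t^2 + t*(3*l + 4) - 3
(2) = -27*b^3 + 231*b^2 + 112*b + 18*l^3 + l^2*(27*b + 176) + l*(-18*b^2 + 403*b + 122) - 36
(3) = -8*z^3 + 34*z^2 - 18*z - 36
(4) = m
(5) = 8*x^2 - 16*x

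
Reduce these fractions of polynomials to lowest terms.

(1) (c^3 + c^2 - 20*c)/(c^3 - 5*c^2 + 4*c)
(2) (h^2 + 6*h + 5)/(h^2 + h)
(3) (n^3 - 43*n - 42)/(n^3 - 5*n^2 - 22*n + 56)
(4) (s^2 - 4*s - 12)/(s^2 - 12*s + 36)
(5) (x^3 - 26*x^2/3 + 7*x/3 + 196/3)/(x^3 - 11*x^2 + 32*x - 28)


(1) = (c + 5)/(c - 1)
(2) = (h + 5)/h
(3) = (n^2 + 7*n + 6)/(n^2 + 2*n - 8)
(4) = (s + 2)/(s - 6)
(5) = (3*x^2 - 5*x - 28)/(3*x^2 - 12*x + 12)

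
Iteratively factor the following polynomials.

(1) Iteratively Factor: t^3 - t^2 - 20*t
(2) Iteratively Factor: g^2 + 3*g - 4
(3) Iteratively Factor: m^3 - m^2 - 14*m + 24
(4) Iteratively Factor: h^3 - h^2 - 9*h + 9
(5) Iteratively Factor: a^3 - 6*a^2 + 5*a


(1) = (t)*(t^2 - t - 20) = t*(t + 4)*(t - 5)
(2) = (g + 4)*(g - 1)
(3) = (m - 3)*(m^2 + 2*m - 8) = (m - 3)*(m - 2)*(m + 4)
(4) = (h - 3)*(h^2 + 2*h - 3) = (h - 3)*(h - 1)*(h + 3)
(5) = (a)*(a^2 - 6*a + 5) = a*(a - 5)*(a - 1)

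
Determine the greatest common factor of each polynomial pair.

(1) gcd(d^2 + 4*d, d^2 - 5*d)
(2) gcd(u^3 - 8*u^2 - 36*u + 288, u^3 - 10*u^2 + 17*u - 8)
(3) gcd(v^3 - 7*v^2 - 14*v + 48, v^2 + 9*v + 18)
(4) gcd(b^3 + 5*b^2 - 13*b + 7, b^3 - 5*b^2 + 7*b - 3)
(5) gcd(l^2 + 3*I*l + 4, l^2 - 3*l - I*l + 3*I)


(1) = d
(2) = u - 8
(3) = v + 3
(4) = gcd((b - 1)^2*(b + 7), (b - 3)*(b - 1)^2) = b^2 - 2*b + 1
(5) = l - I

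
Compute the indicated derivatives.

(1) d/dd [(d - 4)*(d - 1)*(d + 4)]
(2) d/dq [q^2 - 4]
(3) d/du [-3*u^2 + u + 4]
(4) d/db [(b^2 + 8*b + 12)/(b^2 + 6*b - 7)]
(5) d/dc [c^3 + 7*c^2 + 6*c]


(1) = 3*d^2 - 2*d - 16
(2) = 2*q
(3) = 1 - 6*u
(4) = 2*(-b^2 - 19*b - 64)/(b^4 + 12*b^3 + 22*b^2 - 84*b + 49)
(5) = 3*c^2 + 14*c + 6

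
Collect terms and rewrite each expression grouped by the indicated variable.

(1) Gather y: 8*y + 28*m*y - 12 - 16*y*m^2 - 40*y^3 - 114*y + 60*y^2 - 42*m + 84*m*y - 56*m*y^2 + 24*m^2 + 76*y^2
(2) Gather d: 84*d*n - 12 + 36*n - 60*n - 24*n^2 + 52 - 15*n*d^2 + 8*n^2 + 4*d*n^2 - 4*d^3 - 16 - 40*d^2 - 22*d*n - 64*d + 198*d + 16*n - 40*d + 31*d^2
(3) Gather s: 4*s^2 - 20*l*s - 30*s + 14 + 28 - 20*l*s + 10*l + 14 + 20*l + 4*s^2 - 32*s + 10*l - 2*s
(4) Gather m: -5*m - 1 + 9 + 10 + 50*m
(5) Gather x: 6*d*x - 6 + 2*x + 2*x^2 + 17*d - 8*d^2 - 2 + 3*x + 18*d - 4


(1) = 24*m^2 - 42*m - 40*y^3 + y^2*(136 - 56*m) + y*(-16*m^2 + 112*m - 106) - 12
(2) = -4*d^3 + d^2*(-15*n - 9) + d*(4*n^2 + 62*n + 94) - 16*n^2 - 8*n + 24
(3) = 40*l + 8*s^2 + s*(-40*l - 64) + 56
(4) = 45*m + 18
(5) = -8*d^2 + 35*d + 2*x^2 + x*(6*d + 5) - 12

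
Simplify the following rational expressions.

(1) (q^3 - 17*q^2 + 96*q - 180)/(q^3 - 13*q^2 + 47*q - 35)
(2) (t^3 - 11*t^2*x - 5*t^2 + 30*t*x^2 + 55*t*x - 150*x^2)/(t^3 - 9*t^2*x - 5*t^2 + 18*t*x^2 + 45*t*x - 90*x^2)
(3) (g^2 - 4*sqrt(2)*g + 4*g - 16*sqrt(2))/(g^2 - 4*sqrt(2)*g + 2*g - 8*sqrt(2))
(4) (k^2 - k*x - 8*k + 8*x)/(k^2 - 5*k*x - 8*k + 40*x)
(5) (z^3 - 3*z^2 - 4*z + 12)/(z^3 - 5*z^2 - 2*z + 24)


(1) = (q^2 - 12*q + 36)/(q^2 - 8*q + 7)
(2) = (-t + 5*x)/(-t + 3*x)
(3) = (g + 4)/(g + 2)
(4) = (-k + x)/(-k + 5*x)
(5) = (z - 2)/(z - 4)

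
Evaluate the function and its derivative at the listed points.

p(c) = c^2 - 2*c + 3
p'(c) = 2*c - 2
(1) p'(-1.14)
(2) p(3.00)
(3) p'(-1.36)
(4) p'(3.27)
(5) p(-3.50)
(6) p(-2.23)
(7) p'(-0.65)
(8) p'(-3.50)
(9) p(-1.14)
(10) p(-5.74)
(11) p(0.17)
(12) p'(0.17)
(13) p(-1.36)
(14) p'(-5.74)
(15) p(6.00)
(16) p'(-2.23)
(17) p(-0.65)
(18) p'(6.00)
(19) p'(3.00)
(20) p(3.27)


(1) = -4.28
(2) = 6.00
(3) = -4.72
(4) = 4.54
(5) = 22.25
(6) = 12.43
(7) = -3.30
(8) = -9.00
(9) = 6.58
(10) = 47.43
(11) = 2.69
(12) = -1.66
(13) = 7.57
(14) = -13.48
(15) = 27.00
(16) = -6.46
(17) = 4.72
(18) = 10.00
(19) = 4.00
(20) = 7.15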